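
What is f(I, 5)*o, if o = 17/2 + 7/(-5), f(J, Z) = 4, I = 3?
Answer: 142/5 ≈ 28.400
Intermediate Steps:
o = 71/10 (o = 17*(½) + 7*(-⅕) = 17/2 - 7/5 = 71/10 ≈ 7.1000)
f(I, 5)*o = 4*(71/10) = 142/5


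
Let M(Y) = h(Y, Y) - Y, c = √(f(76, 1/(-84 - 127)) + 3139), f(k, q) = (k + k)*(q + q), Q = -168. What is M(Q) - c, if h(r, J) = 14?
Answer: 182 - 5*√5587491/211 ≈ 125.99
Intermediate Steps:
f(k, q) = 4*k*q (f(k, q) = (2*k)*(2*q) = 4*k*q)
c = 5*√5587491/211 (c = √(4*76/(-84 - 127) + 3139) = √(4*76/(-211) + 3139) = √(4*76*(-1/211) + 3139) = √(-304/211 + 3139) = √(662025/211) = 5*√5587491/211 ≈ 56.014)
M(Y) = 14 - Y
M(Q) - c = (14 - 1*(-168)) - 5*√5587491/211 = (14 + 168) - 5*√5587491/211 = 182 - 5*√5587491/211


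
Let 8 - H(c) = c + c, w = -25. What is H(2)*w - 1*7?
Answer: -107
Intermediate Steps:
H(c) = 8 - 2*c (H(c) = 8 - (c + c) = 8 - 2*c)
H(2)*w - 1*7 = (8 - 2*2)*(-25) - 1*7 = (8 - 4)*(-25) - 7 = 4*(-25) - 7 = -100 - 7 = -107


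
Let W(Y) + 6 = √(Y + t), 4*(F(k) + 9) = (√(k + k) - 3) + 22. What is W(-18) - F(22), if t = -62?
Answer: -7/4 - √11/2 + 4*I*√5 ≈ -3.4083 + 8.9443*I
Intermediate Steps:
F(k) = -17/4 + √2*√k/4 (F(k) = -9 + ((√(k + k) - 3) + 22)/4 = -9 + ((√(2*k) - 3) + 22)/4 = -9 + ((√2*√k - 3) + 22)/4 = -9 + ((-3 + √2*√k) + 22)/4 = -9 + (19 + √2*√k)/4 = -9 + (19/4 + √2*√k/4) = -17/4 + √2*√k/4)
W(Y) = -6 + √(-62 + Y) (W(Y) = -6 + √(Y - 62) = -6 + √(-62 + Y))
W(-18) - F(22) = (-6 + √(-62 - 18)) - (-17/4 + √2*√22/4) = (-6 + √(-80)) - (-17/4 + √11/2) = (-6 + 4*I*√5) + (17/4 - √11/2) = -7/4 - √11/2 + 4*I*√5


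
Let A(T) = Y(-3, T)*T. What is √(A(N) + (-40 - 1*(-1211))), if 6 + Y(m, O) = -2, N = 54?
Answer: √739 ≈ 27.185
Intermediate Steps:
Y(m, O) = -8 (Y(m, O) = -6 - 2 = -8)
A(T) = -8*T
√(A(N) + (-40 - 1*(-1211))) = √(-8*54 + (-40 - 1*(-1211))) = √(-432 + (-40 + 1211)) = √(-432 + 1171) = √739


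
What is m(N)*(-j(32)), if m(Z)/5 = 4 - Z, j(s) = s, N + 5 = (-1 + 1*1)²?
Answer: -1440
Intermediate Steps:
N = -5 (N = -5 + (-1 + 1*1)² = -5 + (-1 + 1)² = -5 + 0² = -5 + 0 = -5)
m(Z) = 20 - 5*Z (m(Z) = 5*(4 - Z) = 20 - 5*Z)
m(N)*(-j(32)) = (20 - 5*(-5))*(-1*32) = (20 + 25)*(-32) = 45*(-32) = -1440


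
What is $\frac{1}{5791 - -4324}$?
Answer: $\frac{1}{10115} \approx 9.8863 \cdot 10^{-5}$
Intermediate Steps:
$\frac{1}{5791 - -4324} = \frac{1}{5791 + \left(-481 + 4805\right)} = \frac{1}{5791 + 4324} = \frac{1}{10115}$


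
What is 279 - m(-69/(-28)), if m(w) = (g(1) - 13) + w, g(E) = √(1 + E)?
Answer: 8107/28 - √2 ≈ 288.12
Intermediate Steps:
m(w) = -13 + w + √2 (m(w) = (√(1 + 1) - 13) + w = (√2 - 13) + w = (-13 + √2) + w = -13 + w + √2)
279 - m(-69/(-28)) = 279 - (-13 - 69/(-28) + √2) = 279 - (-13 - 69*(-1/28) + √2) = 279 - (-13 + 69/28 + √2) = 279 - (-295/28 + √2) = 279 + (295/28 - √2) = 8107/28 - √2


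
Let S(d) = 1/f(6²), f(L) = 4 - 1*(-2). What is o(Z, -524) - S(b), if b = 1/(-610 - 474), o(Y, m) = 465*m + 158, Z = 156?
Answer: -1461013/6 ≈ -2.4350e+5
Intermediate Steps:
o(Y, m) = 158 + 465*m
f(L) = 6 (f(L) = 4 + 2 = 6)
b = -1/1084 (b = 1/(-1084) = -1/1084 ≈ -0.00092251)
S(d) = ⅙ (S(d) = 1/6 = ⅙)
o(Z, -524) - S(b) = (158 + 465*(-524)) - 1*⅙ = (158 - 243660) - ⅙ = -243502 - ⅙ = -1461013/6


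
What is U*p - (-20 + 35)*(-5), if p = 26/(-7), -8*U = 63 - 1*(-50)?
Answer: 3569/28 ≈ 127.46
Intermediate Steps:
U = -113/8 (U = -(63 - 1*(-50))/8 = -(63 + 50)/8 = -⅛*113 = -113/8 ≈ -14.125)
p = -26/7 (p = 26*(-⅐) = -26/7 ≈ -3.7143)
U*p - (-20 + 35)*(-5) = -113/8*(-26/7) - (-20 + 35)*(-5) = 1469/28 - 15*(-5) = 1469/28 - 1*(-75) = 1469/28 + 75 = 3569/28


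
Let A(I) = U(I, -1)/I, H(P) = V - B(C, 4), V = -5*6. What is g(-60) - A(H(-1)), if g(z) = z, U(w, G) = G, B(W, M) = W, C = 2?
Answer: -1921/32 ≈ -60.031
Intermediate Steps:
V = -30
H(P) = -32 (H(P) = -30 - 1*2 = -30 - 2 = -32)
A(I) = -1/I
g(-60) - A(H(-1)) = -60 - (-1)/(-32) = -60 - (-1)*(-1)/32 = -60 - 1*1/32 = -60 - 1/32 = -1921/32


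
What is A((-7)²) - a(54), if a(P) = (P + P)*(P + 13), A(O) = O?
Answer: -7187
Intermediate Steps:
a(P) = 2*P*(13 + P) (a(P) = (2*P)*(13 + P) = 2*P*(13 + P))
A((-7)²) - a(54) = (-7)² - 2*54*(13 + 54) = 49 - 2*54*67 = 49 - 1*7236 = 49 - 7236 = -7187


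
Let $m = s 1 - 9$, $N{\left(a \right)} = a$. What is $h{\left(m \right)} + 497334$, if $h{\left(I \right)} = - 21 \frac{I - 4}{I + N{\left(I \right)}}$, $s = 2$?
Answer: $\frac{994635}{2} \approx 4.9732 \cdot 10^{5}$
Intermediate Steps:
$m = -7$ ($m = 2 \cdot 1 - 9 = 2 - 9 = -7$)
$h{\left(I \right)} = - \frac{21 \left(-4 + I\right)}{2 I}$ ($h{\left(I \right)} = - 21 \frac{I - 4}{I + I} = - 21 \frac{-4 + I}{2 I} = - \frac{21 \left(-4 + I\right)}{2 I}$)
$h{\left(m \right)} + 497334 = \left(- \frac{21}{2} + \frac{42}{-7}\right) + 497334 = \left(- \frac{21}{2} + 42 \left(- \frac{1}{7}\right)\right) + 497334 = \left(- \frac{21}{2} - 6\right) + 497334 = - \frac{33}{2} + 497334 = \frac{994635}{2}$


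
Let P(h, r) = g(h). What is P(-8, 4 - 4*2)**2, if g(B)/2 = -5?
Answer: 100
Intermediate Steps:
g(B) = -10 (g(B) = 2*(-5) = -10)
P(h, r) = -10
P(-8, 4 - 4*2)**2 = (-10)**2 = 100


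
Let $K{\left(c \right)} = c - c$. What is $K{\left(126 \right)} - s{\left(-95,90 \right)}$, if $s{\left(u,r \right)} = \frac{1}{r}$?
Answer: $- \frac{1}{90} \approx -0.011111$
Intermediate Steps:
$K{\left(c \right)} = 0$
$K{\left(126 \right)} - s{\left(-95,90 \right)} = 0 - \frac{1}{90} = - \frac{1}{90}$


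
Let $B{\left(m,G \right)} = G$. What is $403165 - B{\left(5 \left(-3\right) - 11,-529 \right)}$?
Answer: $403694$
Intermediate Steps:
$403165 - B{\left(5 \left(-3\right) - 11,-529 \right)} = 403165 - -529 = 403165 + 529 = 403694$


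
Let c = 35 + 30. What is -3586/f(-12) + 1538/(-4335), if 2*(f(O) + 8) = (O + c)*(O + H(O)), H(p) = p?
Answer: 7277419/1395870 ≈ 5.2135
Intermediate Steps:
c = 65
f(O) = -8 + O*(65 + O) (f(O) = -8 + ((O + 65)*(O + O))/2 = -8 + ((65 + O)*(2*O))/2 = -8 + (2*O*(65 + O))/2 = -8 + O*(65 + O))
-3586/f(-12) + 1538/(-4335) = -3586/(-8 + (-12)² + 65*(-12)) + 1538/(-4335) = -3586/(-8 + 144 - 780) + 1538*(-1/4335) = -3586/(-644) - 1538/4335 = -3586*(-1/644) - 1538/4335 = 1793/322 - 1538/4335 = 7277419/1395870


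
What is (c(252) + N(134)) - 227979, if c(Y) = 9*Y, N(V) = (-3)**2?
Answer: -225702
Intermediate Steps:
N(V) = 9
(c(252) + N(134)) - 227979 = (9*252 + 9) - 227979 = (2268 + 9) - 227979 = 2277 - 227979 = -225702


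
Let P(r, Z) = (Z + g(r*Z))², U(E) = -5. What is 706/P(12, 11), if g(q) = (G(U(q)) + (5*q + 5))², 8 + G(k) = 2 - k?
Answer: 706/194398982649 ≈ 3.6317e-9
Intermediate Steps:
G(k) = -6 - k (G(k) = -8 + (2 - k) = -6 - k)
g(q) = (4 + 5*q)² (g(q) = ((-6 - 1*(-5)) + (5*q + 5))² = ((-6 + 5) + (5 + 5*q))² = (-1 + (5 + 5*q))² = (4 + 5*q)²)
P(r, Z) = (Z + (4 + 5*Z*r)²)² (P(r, Z) = (Z + (4 + 5*(r*Z))²)² = (Z + (4 + 5*(Z*r))²)² = (Z + (4 + 5*Z*r)²)²)
706/P(12, 11) = 706/((11 + (4 + 5*11*12)²)²) = 706/((11 + (4 + 660)²)²) = 706/((11 + 664²)²) = 706/((11 + 440896)²) = 706/(440907²) = 706/194398982649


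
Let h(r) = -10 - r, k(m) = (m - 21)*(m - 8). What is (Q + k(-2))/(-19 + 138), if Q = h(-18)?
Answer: 2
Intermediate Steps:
k(m) = (-21 + m)*(-8 + m)
Q = 8 (Q = -10 - 1*(-18) = -10 + 18 = 8)
(Q + k(-2))/(-19 + 138) = (8 + (168 + (-2)**2 - 29*(-2)))/(-19 + 138) = (8 + (168 + 4 + 58))/119 = (8 + 230)*(1/119) = 238*(1/119) = 2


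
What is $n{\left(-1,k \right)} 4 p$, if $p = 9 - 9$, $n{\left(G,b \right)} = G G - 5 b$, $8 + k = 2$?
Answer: $0$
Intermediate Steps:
$k = -6$ ($k = -8 + 2 = -6$)
$n{\left(G,b \right)} = G^{2} - 5 b$
$p = 0$
$n{\left(-1,k \right)} 4 p = \left(\left(-1\right)^{2} - -30\right) 4 \cdot 0 = \left(1 + 30\right) 4 \cdot 0 = 31 \cdot 4 \cdot 0 = 124 \cdot 0 = 0$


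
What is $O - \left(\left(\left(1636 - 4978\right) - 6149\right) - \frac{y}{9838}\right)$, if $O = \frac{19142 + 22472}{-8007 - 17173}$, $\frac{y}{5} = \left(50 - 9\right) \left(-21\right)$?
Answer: $\frac{293825086751}{30965105} \approx 9488.9$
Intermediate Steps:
$y = -4305$ ($y = 5 \left(50 - 9\right) \left(-21\right) = 5 \cdot 41 \left(-21\right) = 5 \left(-861\right) = -4305$)
$O = - \frac{20807}{12590}$ ($O = \frac{41614}{-25180} = 41614 \left(- \frac{1}{25180}\right) = - \frac{20807}{12590} \approx -1.6527$)
$O - \left(\left(\left(1636 - 4978\right) - 6149\right) - \frac{y}{9838}\right) = - \frac{20807}{12590} - \left(\left(\left(1636 - 4978\right) - 6149\right) - - \frac{4305}{9838}\right) = - \frac{20807}{12590} - \left(\left(-3342 - 6149\right) - \left(-4305\right) \frac{1}{9838}\right) = - \frac{20807}{12590} - \left(-9491 - - \frac{4305}{9838}\right) = - \frac{20807}{12590} - \left(-9491 + \frac{4305}{9838}\right) = - \frac{20807}{12590} - - \frac{93368153}{9838} = - \frac{20807}{12590} + \frac{93368153}{9838} = \frac{293825086751}{30965105}$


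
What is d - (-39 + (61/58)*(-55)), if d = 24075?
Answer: 1401967/58 ≈ 24172.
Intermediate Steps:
d - (-39 + (61/58)*(-55)) = 24075 - (-39 + (61/58)*(-55)) = 24075 - (-39 - 3355/58) = 24075 - 1*(-5617/58) = 24075 + 5617/58 = 1401967/58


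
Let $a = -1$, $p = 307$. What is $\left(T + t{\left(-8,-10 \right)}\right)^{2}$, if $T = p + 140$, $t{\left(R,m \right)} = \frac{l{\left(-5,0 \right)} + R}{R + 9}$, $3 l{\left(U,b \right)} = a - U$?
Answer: $\frac{1745041}{9} \approx 1.9389 \cdot 10^{5}$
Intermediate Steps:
$l{\left(U,b \right)} = - \frac{1}{3} - \frac{U}{3}$ ($l{\left(U,b \right)} = \frac{-1 - U}{3} = - \frac{1}{3} - \frac{U}{3}$)
$t{\left(R,m \right)} = \frac{\frac{4}{3} + R}{9 + R}$ ($t{\left(R,m \right)} = \frac{\left(- \frac{1}{3} - - \frac{5}{3}\right) + R}{R + 9} = \frac{\left(- \frac{1}{3} + \frac{5}{3}\right) + R}{9 + R} = \frac{\frac{4}{3} + R}{9 + R}$)
$T = 447$ ($T = 307 + 140 = 447$)
$\left(T + t{\left(-8,-10 \right)}\right)^{2} = \left(447 + \frac{\frac{4}{3} - 8}{9 - 8}\right)^{2} = \left(447 + 1^{-1} \left(- \frac{20}{3}\right)\right)^{2} = \left(447 + 1 \left(- \frac{20}{3}\right)\right)^{2} = \left(447 - \frac{20}{3}\right)^{2} = \left(\frac{1321}{3}\right)^{2} = \frac{1745041}{9}$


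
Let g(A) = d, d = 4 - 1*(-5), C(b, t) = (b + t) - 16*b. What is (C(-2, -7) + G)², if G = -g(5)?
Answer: 196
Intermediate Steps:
C(b, t) = t - 15*b
d = 9 (d = 4 + 5 = 9)
g(A) = 9
G = -9 (G = -1*9 = -9)
(C(-2, -7) + G)² = ((-7 - 15*(-2)) - 9)² = ((-7 + 30) - 9)² = (23 - 9)² = 14² = 196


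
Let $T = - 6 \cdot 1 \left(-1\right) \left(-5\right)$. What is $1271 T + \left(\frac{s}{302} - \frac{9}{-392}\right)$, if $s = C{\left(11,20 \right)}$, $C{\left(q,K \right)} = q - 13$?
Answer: $- \frac{2256989993}{59192} \approx -38130.0$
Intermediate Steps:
$C{\left(q,K \right)} = -13 + q$ ($C{\left(q,K \right)} = q - 13 = -13 + q$)
$s = -2$ ($s = -13 + 11 = -2$)
$T = -30$ ($T = \left(-6\right) \left(-1\right) \left(-5\right) = 6 \left(-5\right) = -30$)
$1271 T + \left(\frac{s}{302} - \frac{9}{-392}\right) = 1271 \left(-30\right) - \left(- \frac{9}{392} + \frac{1}{151}\right) = -38130 - - \frac{967}{59192} = -38130 + \left(- \frac{1}{151} + \frac{9}{392}\right) = -38130 + \frac{967}{59192} = - \frac{2256989993}{59192}$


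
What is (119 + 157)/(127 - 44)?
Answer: 276/83 ≈ 3.3253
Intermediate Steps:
(119 + 157)/(127 - 44) = 276/83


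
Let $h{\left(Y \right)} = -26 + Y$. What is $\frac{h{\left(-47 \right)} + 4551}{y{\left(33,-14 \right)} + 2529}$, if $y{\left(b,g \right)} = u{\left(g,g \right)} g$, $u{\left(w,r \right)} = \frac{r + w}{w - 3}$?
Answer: $\frac{76126}{42601} \approx 1.787$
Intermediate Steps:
$u{\left(w,r \right)} = \frac{r + w}{-3 + w}$
$y{\left(b,g \right)} = \frac{2 g^{2}}{-3 + g}$ ($y{\left(b,g \right)} = \frac{g + g}{-3 + g} g = \frac{2 g}{-3 + g} g = \frac{2 g^{2}}{-3 + g}$)
$\frac{h{\left(-47 \right)} + 4551}{y{\left(33,-14 \right)} + 2529} = \frac{\left(-26 - 47\right) + 4551}{\frac{2 \left(-14\right)^{2}}{-3 - 14} + 2529} = \frac{-73 + 4551}{2 \cdot 196 \frac{1}{-17} + 2529} = \frac{4478}{2 \cdot 196 \left(- \frac{1}{17}\right) + 2529} = \frac{4478}{- \frac{392}{17} + 2529} = \frac{4478}{\frac{42601}{17}} = 4478 \cdot \frac{17}{42601} = \frac{76126}{42601}$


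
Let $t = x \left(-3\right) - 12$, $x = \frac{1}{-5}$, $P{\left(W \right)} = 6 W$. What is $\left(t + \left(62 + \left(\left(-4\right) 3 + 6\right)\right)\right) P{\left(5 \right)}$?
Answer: $1338$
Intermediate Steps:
$x = - \frac{1}{5} \approx -0.2$
$t = - \frac{57}{5}$ ($t = \left(- \frac{1}{5}\right) \left(-3\right) - 12 = \frac{3}{5} - 12 = - \frac{57}{5} \approx -11.4$)
$\left(t + \left(62 + \left(\left(-4\right) 3 + 6\right)\right)\right) P{\left(5 \right)} = \left(- \frac{57}{5} + \left(62 + \left(\left(-4\right) 3 + 6\right)\right)\right) 6 \cdot 5 = \left(- \frac{57}{5} + \left(62 + \left(-12 + 6\right)\right)\right) 30 = \left(- \frac{57}{5} + \left(62 - 6\right)\right) 30 = \left(- \frac{57}{5} + 56\right) 30 = \frac{223}{5} \cdot 30 = 1338$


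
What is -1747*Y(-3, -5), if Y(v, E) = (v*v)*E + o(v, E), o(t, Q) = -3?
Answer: 83856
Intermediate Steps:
Y(v, E) = -3 + E*v**2 (Y(v, E) = (v*v)*E - 3 = v**2*E - 3 = E*v**2 - 3 = -3 + E*v**2)
-1747*Y(-3, -5) = -1747*(-3 - 5*(-3)**2) = -1747*(-3 - 5*9) = -1747*(-3 - 45) = -1747*(-48) = 83856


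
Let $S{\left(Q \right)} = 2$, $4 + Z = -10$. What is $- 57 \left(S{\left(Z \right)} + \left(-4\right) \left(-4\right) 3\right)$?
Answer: $-2850$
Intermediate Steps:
$Z = -14$ ($Z = -4 - 10 = -14$)
$- 57 \left(S{\left(Z \right)} + \left(-4\right) \left(-4\right) 3\right) = - 57 \left(2 + \left(-4\right) \left(-4\right) 3\right) = - 57 \left(2 + 16 \cdot 3\right) = - 57 \left(2 + 48\right) = \left(-57\right) 50 = -2850$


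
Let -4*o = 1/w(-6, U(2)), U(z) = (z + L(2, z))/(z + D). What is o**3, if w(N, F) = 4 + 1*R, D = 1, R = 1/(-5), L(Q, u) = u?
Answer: -125/438976 ≈ -0.00028475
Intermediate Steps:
R = -1/5 ≈ -0.20000
U(z) = 2*z/(1 + z) (U(z) = (z + z)/(z + 1) = (2*z)/(1 + z) = 2*z/(1 + z))
w(N, F) = 19/5 (w(N, F) = 4 + 1*(-1/5) = 4 - 1/5 = 19/5)
o = -5/76 (o = -1/(4*19/5) = -1/4*5/19 = -5/76 ≈ -0.065789)
o**3 = (-5/76)**3 = -125/438976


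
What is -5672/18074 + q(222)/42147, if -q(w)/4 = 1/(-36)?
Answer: -153678713/489705993 ≈ -0.31382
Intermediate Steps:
q(w) = ⅑ (q(w) = -4/(-36) = -4*(-1/36) = ⅑)
-5672/18074 + q(222)/42147 = -5672/18074 + (⅑)/42147 = -5672*1/18074 + (⅑)*(1/42147) = -2836/9037 + 1/379323 = -153678713/489705993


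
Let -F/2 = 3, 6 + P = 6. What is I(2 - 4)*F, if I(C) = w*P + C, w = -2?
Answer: 12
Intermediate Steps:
P = 0 (P = -6 + 6 = 0)
F = -6 (F = -2*3 = -6)
I(C) = C (I(C) = -2*0 + C = 0 + C = C)
I(2 - 4)*F = (2 - 4)*(-6) = -2*(-6) = 12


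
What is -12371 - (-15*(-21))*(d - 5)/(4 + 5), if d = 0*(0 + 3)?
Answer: -12196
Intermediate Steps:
d = 0 (d = 0*3 = 0)
-12371 - (-15*(-21))*(d - 5)/(4 + 5) = -12371 - (-15*(-21))*(0 - 5)/(4 + 5) = -12371 - 315*(-5/9) = -12371 - 315*(-5*1/9) = -12371 - 315*(-5)/9 = -12371 - 1*(-175) = -12371 + 175 = -12196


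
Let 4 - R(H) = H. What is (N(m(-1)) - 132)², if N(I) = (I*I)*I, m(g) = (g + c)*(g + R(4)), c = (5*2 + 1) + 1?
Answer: 2140369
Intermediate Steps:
R(H) = 4 - H
c = 12 (c = (10 + 1) + 1 = 11 + 1 = 12)
m(g) = g*(12 + g) (m(g) = (g + 12)*(g + (4 - 1*4)) = (12 + g)*(g + (4 - 4)) = (12 + g)*(g + 0) = (12 + g)*g = g*(12 + g))
N(I) = I³ (N(I) = I²*I = I³)
(N(m(-1)) - 132)² = ((-(12 - 1))³ - 132)² = ((-1*11)³ - 132)² = ((-11)³ - 132)² = (-1331 - 132)² = (-1463)² = 2140369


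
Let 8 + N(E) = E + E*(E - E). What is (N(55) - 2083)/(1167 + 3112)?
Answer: -2036/4279 ≈ -0.47581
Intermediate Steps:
N(E) = -8 + E (N(E) = -8 + (E + E*(E - E)) = -8 + (E + E*0) = -8 + (E + 0) = -8 + E)
(N(55) - 2083)/(1167 + 3112) = ((-8 + 55) - 2083)/(1167 + 3112) = (47 - 2083)/4279 = -2036*1/4279 = -2036/4279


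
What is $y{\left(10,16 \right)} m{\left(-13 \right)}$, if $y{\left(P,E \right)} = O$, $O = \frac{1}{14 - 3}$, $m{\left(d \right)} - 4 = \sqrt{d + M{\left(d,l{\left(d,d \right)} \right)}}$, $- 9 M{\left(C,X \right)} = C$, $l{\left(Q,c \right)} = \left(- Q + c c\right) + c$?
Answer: $\frac{4}{11} + \frac{2 i \sqrt{26}}{33} \approx 0.36364 + 0.30903 i$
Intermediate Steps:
$l{\left(Q,c \right)} = c + c^{2} - Q$ ($l{\left(Q,c \right)} = \left(- Q + c^{2}\right) + c = \left(c^{2} - Q\right) + c = c + c^{2} - Q$)
$M{\left(C,X \right)} = - \frac{C}{9}$
$m{\left(d \right)} = 4 + \frac{2 \sqrt{2} \sqrt{d}}{3}$ ($m{\left(d \right)} = 4 + \sqrt{d - \frac{d}{9}} = 4 + \sqrt{\frac{8 d}{9}} = 4 + \frac{2 \sqrt{2} \sqrt{d}}{3}$)
$O = \frac{1}{11} \approx 0.090909$
$y{\left(P,E \right)} = \frac{1}{11}$
$y{\left(10,16 \right)} m{\left(-13 \right)} = \frac{4 + \frac{2 \sqrt{2} \sqrt{-13}}{3}}{11} = \frac{4 + \frac{2 \sqrt{2} i \sqrt{13}}{3}}{11} = \frac{4 + \frac{2 i \sqrt{26}}{3}}{11} = \frac{4}{11} + \frac{2 i \sqrt{26}}{33}$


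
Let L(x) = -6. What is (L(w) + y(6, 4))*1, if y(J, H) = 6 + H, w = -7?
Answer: 4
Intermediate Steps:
(L(w) + y(6, 4))*1 = (-6 + (6 + 4))*1 = (-6 + 10)*1 = 4*1 = 4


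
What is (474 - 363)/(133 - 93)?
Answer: 111/40 ≈ 2.7750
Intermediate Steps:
(474 - 363)/(133 - 93) = 111/40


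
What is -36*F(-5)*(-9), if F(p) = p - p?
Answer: 0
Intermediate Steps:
F(p) = 0
-36*F(-5)*(-9) = -36*0*(-9) = 0*(-9) = 0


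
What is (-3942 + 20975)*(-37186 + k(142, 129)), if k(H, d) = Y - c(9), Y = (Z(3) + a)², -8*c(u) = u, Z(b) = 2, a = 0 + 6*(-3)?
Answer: -5032076223/8 ≈ -6.2901e+8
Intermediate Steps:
a = -18 (a = 0 - 18 = -18)
c(u) = -u/8
Y = 256 (Y = (2 - 18)² = (-16)² = 256)
k(H, d) = 2057/8 (k(H, d) = 256 - (-1)*9/8 = 256 - 1*(-9/8) = 256 + 9/8 = 2057/8)
(-3942 + 20975)*(-37186 + k(142, 129)) = (-3942 + 20975)*(-37186 + 2057/8) = 17033*(-295431/8) = -5032076223/8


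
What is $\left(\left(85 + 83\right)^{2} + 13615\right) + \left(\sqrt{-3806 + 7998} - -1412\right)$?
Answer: $43251 + 4 \sqrt{262} \approx 43316.0$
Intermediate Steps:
$\left(\left(85 + 83\right)^{2} + 13615\right) + \left(\sqrt{-3806 + 7998} - -1412\right) = \left(168^{2} + 13615\right) + \left(\sqrt{4192} + 1412\right) = \left(28224 + 13615\right) + \left(4 \sqrt{262} + 1412\right) = 41839 + \left(1412 + 4 \sqrt{262}\right) = 43251 + 4 \sqrt{262}$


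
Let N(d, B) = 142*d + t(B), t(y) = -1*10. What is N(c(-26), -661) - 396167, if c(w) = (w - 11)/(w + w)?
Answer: -10297975/26 ≈ -3.9608e+5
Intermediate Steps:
t(y) = -10
c(w) = (-11 + w)/(2*w) (c(w) = (-11 + w)/((2*w)) = (-11 + w)*(1/(2*w)) = (-11 + w)/(2*w))
N(d, B) = -10 + 142*d (N(d, B) = 142*d - 10 = -10 + 142*d)
N(c(-26), -661) - 396167 = (-10 + 142*((½)*(-11 - 26)/(-26))) - 396167 = (-10 + 142*((½)*(-1/26)*(-37))) - 396167 = (-10 + 142*(37/52)) - 396167 = (-10 + 2627/26) - 396167 = 2367/26 - 396167 = -10297975/26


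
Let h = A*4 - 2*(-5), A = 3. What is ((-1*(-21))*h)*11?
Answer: 5082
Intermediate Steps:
h = 22 (h = 3*4 - 2*(-5) = 12 + 10 = 22)
((-1*(-21))*h)*11 = (-1*(-21)*22)*11 = (21*22)*11 = 462*11 = 5082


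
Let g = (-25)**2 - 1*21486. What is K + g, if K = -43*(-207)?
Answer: -11960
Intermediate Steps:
g = -20861 (g = 625 - 21486 = -20861)
K = 8901
K + g = 8901 - 20861 = -11960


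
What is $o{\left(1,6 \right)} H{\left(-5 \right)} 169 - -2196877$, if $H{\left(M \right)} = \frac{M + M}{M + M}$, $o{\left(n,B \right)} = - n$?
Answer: $2196708$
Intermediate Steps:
$H{\left(M \right)} = 1$ ($H{\left(M \right)} = \frac{2 M}{2 M} = 2 M \frac{1}{2 M} = 1$)
$o{\left(1,6 \right)} H{\left(-5 \right)} 169 - -2196877 = \left(-1\right) 1 \cdot 1 \cdot 169 - -2196877 = \left(-1\right) 1 \cdot 169 + 2196877 = \left(-1\right) 169 + 2196877 = -169 + 2196877 = 2196708$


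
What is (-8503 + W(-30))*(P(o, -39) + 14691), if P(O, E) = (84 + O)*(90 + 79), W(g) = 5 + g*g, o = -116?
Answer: -70532234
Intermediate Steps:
W(g) = 5 + g**2
P(O, E) = 14196 + 169*O (P(O, E) = (84 + O)*169 = 14196 + 169*O)
(-8503 + W(-30))*(P(o, -39) + 14691) = (-8503 + (5 + (-30)**2))*((14196 + 169*(-116)) + 14691) = (-8503 + (5 + 900))*((14196 - 19604) + 14691) = (-8503 + 905)*(-5408 + 14691) = -7598*9283 = -70532234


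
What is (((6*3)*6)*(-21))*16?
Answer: -36288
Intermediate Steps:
(((6*3)*6)*(-21))*16 = ((18*6)*(-21))*16 = (108*(-21))*16 = -2268*16 = -36288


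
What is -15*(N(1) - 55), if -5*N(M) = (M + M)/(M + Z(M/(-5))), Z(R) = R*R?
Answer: 10800/13 ≈ 830.77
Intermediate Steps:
Z(R) = R**2
N(M) = -2*M/(5*(M + M**2/25)) (N(M) = -(M + M)/(5*(M + (M/(-5))**2)) = -2*M/(5*(M + (M*(-1/5))**2)) = -2*M/(5*(M + (-M/5)**2)) = -2*M/(5*(M + M**2/25)))
-15*(N(1) - 55) = -15*(-10/(25 + 1) - 55) = -15*(-10/26 - 55) = -15*(-10*1/26 - 55) = -15*(-5/13 - 55) = -15*(-720/13) = 10800/13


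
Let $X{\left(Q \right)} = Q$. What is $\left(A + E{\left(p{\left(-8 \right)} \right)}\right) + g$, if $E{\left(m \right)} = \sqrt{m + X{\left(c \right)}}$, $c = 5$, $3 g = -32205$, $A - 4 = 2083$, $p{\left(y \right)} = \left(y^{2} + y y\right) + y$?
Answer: $-8648 + 5 \sqrt{5} \approx -8636.8$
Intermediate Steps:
$p{\left(y \right)} = y + 2 y^{2}$ ($p{\left(y \right)} = \left(y^{2} + y^{2}\right) + y = 2 y^{2} + y = y + 2 y^{2}$)
$A = 2087$ ($A = 4 + 2083 = 2087$)
$g = -10735$ ($g = \frac{1}{3} \left(-32205\right) = -10735$)
$E{\left(m \right)} = \sqrt{5 + m}$ ($E{\left(m \right)} = \sqrt{m + 5} = \sqrt{5 + m}$)
$\left(A + E{\left(p{\left(-8 \right)} \right)}\right) + g = \left(2087 + \sqrt{5 - 8 \left(1 + 2 \left(-8\right)\right)}\right) - 10735 = \left(2087 + \sqrt{5 - 8 \left(1 - 16\right)}\right) - 10735 = \left(2087 + \sqrt{5 - -120}\right) - 10735 = \left(2087 + \sqrt{5 + 120}\right) - 10735 = \left(2087 + \sqrt{125}\right) - 10735 = \left(2087 + 5 \sqrt{5}\right) - 10735 = -8648 + 5 \sqrt{5}$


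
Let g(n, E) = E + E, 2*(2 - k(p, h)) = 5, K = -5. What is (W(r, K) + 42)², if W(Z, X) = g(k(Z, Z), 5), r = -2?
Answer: 2704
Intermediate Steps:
k(p, h) = -½ (k(p, h) = 2 - ½*5 = 2 - 5/2 = -½)
g(n, E) = 2*E
W(Z, X) = 10 (W(Z, X) = 2*5 = 10)
(W(r, K) + 42)² = (10 + 42)² = 52² = 2704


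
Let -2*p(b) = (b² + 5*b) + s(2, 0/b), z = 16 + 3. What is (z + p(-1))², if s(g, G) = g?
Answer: 400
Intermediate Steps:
z = 19
p(b) = -1 - 5*b/2 - b²/2 (p(b) = -((b² + 5*b) + 2)/2 = -(2 + b² + 5*b)/2 = -1 - 5*b/2 - b²/2)
(z + p(-1))² = (19 + (-1 - 5/2*(-1) - ½*(-1)²))² = (19 + (-1 + 5/2 - ½*1))² = (19 + (-1 + 5/2 - ½))² = (19 + 1)² = 20² = 400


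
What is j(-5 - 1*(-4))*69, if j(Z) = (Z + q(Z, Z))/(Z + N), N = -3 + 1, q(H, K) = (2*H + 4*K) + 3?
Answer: 92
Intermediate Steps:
q(H, K) = 3 + 2*H + 4*K
N = -2
j(Z) = (3 + 7*Z)/(-2 + Z) (j(Z) = (Z + (3 + 2*Z + 4*Z))/(Z - 2) = (Z + (3 + 6*Z))/(-2 + Z) = (3 + 7*Z)/(-2 + Z))
j(-5 - 1*(-4))*69 = ((3 + 7*(-5 - 1*(-4)))/(-2 + (-5 - 1*(-4))))*69 = ((3 + 7*(-5 + 4))/(-2 + (-5 + 4)))*69 = ((3 + 7*(-1))/(-2 - 1))*69 = ((3 - 7)/(-3))*69 = -⅓*(-4)*69 = (4/3)*69 = 92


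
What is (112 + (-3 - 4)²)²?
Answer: 25921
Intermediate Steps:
(112 + (-3 - 4)²)² = (112 + (-7)²)² = (112 + 49)² = 161² = 25921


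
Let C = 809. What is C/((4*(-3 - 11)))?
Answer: -809/56 ≈ -14.446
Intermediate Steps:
C/((4*(-3 - 11))) = 809/((4*(-3 - 11))) = 809/((4*(-14))) = 809/(-56) = 809*(-1/56) = -809/56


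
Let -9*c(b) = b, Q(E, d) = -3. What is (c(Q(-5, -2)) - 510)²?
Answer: 2337841/9 ≈ 2.5976e+5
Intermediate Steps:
c(b) = -b/9
(c(Q(-5, -2)) - 510)² = (-⅑*(-3) - 510)² = (⅓ - 510)² = (-1529/3)² = 2337841/9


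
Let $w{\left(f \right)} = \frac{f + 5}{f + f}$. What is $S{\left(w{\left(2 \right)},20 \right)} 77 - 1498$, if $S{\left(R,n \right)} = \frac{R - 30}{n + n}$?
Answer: $- \frac{248381}{160} \approx -1552.4$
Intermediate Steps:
$w{\left(f \right)} = \frac{5 + f}{2 f}$
$S{\left(R,n \right)} = \frac{-30 + R}{2 n}$
$S{\left(w{\left(2 \right)},20 \right)} 77 - 1498 = \frac{-30 + \frac{5 + 2}{2 \cdot 2}}{2 \cdot 20} \cdot 77 - 1498 = \frac{1}{2} \cdot \frac{1}{20} \left(-30 + \frac{1}{2} \cdot \frac{1}{2} \cdot 7\right) 77 - 1498 = \frac{1}{2} \cdot \frac{1}{20} \left(-30 + \frac{7}{4}\right) 77 - 1498 = \frac{1}{2} \cdot \frac{1}{20} \left(- \frac{113}{4}\right) 77 - 1498 = \left(- \frac{113}{160}\right) 77 - 1498 = - \frac{8701}{160} - 1498 = - \frac{248381}{160}$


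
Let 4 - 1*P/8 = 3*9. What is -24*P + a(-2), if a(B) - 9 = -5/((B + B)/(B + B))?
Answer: 4420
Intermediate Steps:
P = -184 (P = 32 - 24*9 = 32 - 8*27 = 32 - 216 = -184)
a(B) = 4 (a(B) = 9 - 5/((B + B)/(B + B)) = 9 - 5/((2*B)/((2*B))) = 9 - 5/((2*B)*(1/(2*B))) = 9 - 5/1 = 9 - 5*1 = 9 - 5 = 4)
-24*P + a(-2) = -24*(-184) + 4 = 4416 + 4 = 4420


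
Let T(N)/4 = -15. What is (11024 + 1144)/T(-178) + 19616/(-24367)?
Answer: -24806218/121835 ≈ -203.60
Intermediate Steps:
T(N) = -60 (T(N) = 4*(-15) = -60)
(11024 + 1144)/T(-178) + 19616/(-24367) = (11024 + 1144)/(-60) + 19616/(-24367) = 12168*(-1/60) + 19616*(-1/24367) = -1014/5 - 19616/24367 = -24806218/121835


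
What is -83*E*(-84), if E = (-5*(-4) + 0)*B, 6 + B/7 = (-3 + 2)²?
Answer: -4880400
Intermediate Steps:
B = -35 (B = -42 + 7*(-3 + 2)² = -42 + 7*(-1)² = -42 + 7*1 = -42 + 7 = -35)
E = -700 (E = (-5*(-4) + 0)*(-35) = (20 + 0)*(-35) = 20*(-35) = -700)
-83*E*(-84) = -83*(-700)*(-84) = 58100*(-84) = -4880400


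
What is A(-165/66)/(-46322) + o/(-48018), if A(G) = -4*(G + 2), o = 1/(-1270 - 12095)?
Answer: -12108253/280449369090 ≈ -4.3174e-5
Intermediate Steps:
o = -1/13365 (o = 1/(-13365) = -1/13365 ≈ -7.4822e-5)
A(G) = -8 - 4*G (A(G) = -4*(2 + G) = -8 - 4*G)
A(-165/66)/(-46322) + o/(-48018) = (-8 - (-660)/66)/(-46322) - 1/13365/(-48018) = (-8 - (-660)/66)*(-1/46322) - 1/13365*(-1/48018) = (-8 - 4*(-5/2))*(-1/46322) + 1/641760570 = (-8 + 10)*(-1/46322) + 1/641760570 = 2*(-1/46322) + 1/641760570 = -1/23161 + 1/641760570 = -12108253/280449369090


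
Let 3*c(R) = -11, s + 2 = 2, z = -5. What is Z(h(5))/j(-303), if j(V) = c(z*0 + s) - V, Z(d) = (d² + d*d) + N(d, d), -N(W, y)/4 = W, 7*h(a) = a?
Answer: -135/22001 ≈ -0.0061361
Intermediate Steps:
h(a) = a/7
s = 0 (s = -2 + 2 = 0)
N(W, y) = -4*W
c(R) = -11/3 (c(R) = (⅓)*(-11) = -11/3)
Z(d) = -4*d + 2*d² (Z(d) = (d² + d*d) - 4*d = (d² + d²) - 4*d = 2*d² - 4*d = -4*d + 2*d²)
j(V) = -11/3 - V
Z(h(5))/j(-303) = (2*((⅐)*5)*(-2 + (⅐)*5))/(-11/3 - 1*(-303)) = (2*(5/7)*(-2 + 5/7))/(-11/3 + 303) = (2*(5/7)*(-9/7))/(898/3) = -90/49*3/898 = -135/22001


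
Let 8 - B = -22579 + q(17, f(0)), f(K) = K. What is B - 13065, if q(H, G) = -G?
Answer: 9522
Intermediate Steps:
B = 22587 (B = 8 - (-22579 - 1*0) = 8 - (-22579 + 0) = 8 - 1*(-22579) = 8 + 22579 = 22587)
B - 13065 = 22587 - 13065 = 9522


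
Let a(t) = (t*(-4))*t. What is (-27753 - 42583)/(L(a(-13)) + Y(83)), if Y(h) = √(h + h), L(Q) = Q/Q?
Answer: 70336/165 - 70336*√166/165 ≈ -5065.9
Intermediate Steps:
a(t) = -4*t² (a(t) = (-4*t)*t = -4*t²)
L(Q) = 1
Y(h) = √2*√h (Y(h) = √(2*h) = √2*√h)
(-27753 - 42583)/(L(a(-13)) + Y(83)) = (-27753 - 42583)/(1 + √2*√83) = -70336/(1 + √166)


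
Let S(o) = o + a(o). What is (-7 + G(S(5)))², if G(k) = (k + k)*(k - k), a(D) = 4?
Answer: 49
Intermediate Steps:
S(o) = 4 + o (S(o) = o + 4 = 4 + o)
G(k) = 0 (G(k) = (2*k)*0 = 0)
(-7 + G(S(5)))² = (-7 + 0)² = (-7)² = 49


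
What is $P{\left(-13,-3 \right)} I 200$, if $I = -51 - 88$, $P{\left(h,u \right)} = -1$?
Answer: $27800$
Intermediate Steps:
$I = -139$ ($I = -51 - 88 = -139$)
$P{\left(-13,-3 \right)} I 200 = \left(-1\right) \left(-139\right) 200 = 139 \cdot 200 = 27800$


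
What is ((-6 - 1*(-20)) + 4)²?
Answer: 324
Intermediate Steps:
((-6 - 1*(-20)) + 4)² = ((-6 + 20) + 4)² = (14 + 4)² = 18² = 324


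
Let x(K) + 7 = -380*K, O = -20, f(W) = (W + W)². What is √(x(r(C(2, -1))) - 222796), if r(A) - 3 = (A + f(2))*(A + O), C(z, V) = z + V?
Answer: I*√101203 ≈ 318.12*I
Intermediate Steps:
f(W) = 4*W² (f(W) = (2*W)² = 4*W²)
C(z, V) = V + z
r(A) = 3 + (-20 + A)*(16 + A) (r(A) = 3 + (A + 4*2²)*(A - 20) = 3 + (A + 4*4)*(-20 + A) = 3 + (A + 16)*(-20 + A) = 3 + (16 + A)*(-20 + A) = 3 + (-20 + A)*(16 + A))
x(K) = -7 - 380*K
√(x(r(C(2, -1))) - 222796) = √((-7 - 380*(-317 + (-1 + 2)² - 4*(-1 + 2))) - 222796) = √((-7 - 380*(-317 + 1² - 4*1)) - 222796) = √((-7 - 380*(-317 + 1 - 4)) - 222796) = √((-7 - 380*(-320)) - 222796) = √((-7 + 121600) - 222796) = √(121593 - 222796) = √(-101203) = I*√101203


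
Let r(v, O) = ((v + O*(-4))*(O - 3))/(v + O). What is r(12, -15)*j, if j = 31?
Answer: 13392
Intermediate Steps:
r(v, O) = (-3 + O)*(v - 4*O)/(O + v) (r(v, O) = ((v - 4*O)*(-3 + O))/(O + v) = ((-3 + O)*(v - 4*O))/(O + v) = (-3 + O)*(v - 4*O)/(O + v))
r(12, -15)*j = ((-4*(-15)² - 3*12 + 12*(-15) - 15*12)/(-15 + 12))*31 = ((-4*225 - 36 - 180 - 180)/(-3))*31 = -(-900 - 36 - 180 - 180)/3*31 = -⅓*(-1296)*31 = 432*31 = 13392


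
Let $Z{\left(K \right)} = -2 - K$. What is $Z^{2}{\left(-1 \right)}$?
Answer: $1$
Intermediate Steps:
$Z^{2}{\left(-1 \right)} = \left(-2 - -1\right)^{2} = \left(-2 + 1\right)^{2} = \left(-1\right)^{2} = 1$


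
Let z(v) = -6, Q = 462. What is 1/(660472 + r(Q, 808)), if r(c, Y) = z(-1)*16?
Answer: 1/660376 ≈ 1.5143e-6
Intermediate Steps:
r(c, Y) = -96 (r(c, Y) = -6*16 = -96)
1/(660472 + r(Q, 808)) = 1/(660472 - 96) = 1/660376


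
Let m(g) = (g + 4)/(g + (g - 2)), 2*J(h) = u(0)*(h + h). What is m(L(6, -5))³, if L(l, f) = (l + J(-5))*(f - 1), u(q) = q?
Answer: 4096/50653 ≈ 0.080864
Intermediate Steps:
J(h) = 0 (J(h) = (0*(h + h))/2 = (0*(2*h))/2 = (½)*0 = 0)
L(l, f) = l*(-1 + f) (L(l, f) = (l + 0)*(f - 1) = l*(-1 + f))
m(g) = (4 + g)/(-2 + 2*g) (m(g) = (4 + g)/(g + (-2 + g)) = (4 + g)/(-2 + 2*g))
m(L(6, -5))³ = ((4 + 6*(-1 - 5))/(2*(-1 + 6*(-1 - 5))))³ = ((4 + 6*(-6))/(2*(-1 + 6*(-6))))³ = ((4 - 36)/(2*(-1 - 36)))³ = ((½)*(-32)/(-37))³ = ((½)*(-1/37)*(-32))³ = (16/37)³ = 4096/50653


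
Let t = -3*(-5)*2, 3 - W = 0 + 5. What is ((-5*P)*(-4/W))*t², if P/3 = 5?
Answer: -135000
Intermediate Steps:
P = 15 (P = 3*5 = 15)
W = -2 (W = 3 - (0 + 5) = 3 - 1*5 = 3 - 5 = -2)
t = 30 (t = 15*2 = 30)
((-5*P)*(-4/W))*t² = ((-5*15)*(-4/(-2)))*30² = -(-300)*(-1)/2*900 = -75*2*900 = -150*900 = -135000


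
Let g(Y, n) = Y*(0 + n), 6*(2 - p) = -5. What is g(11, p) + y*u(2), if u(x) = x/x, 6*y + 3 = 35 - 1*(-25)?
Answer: 122/3 ≈ 40.667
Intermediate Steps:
p = 17/6 (p = 2 - ⅙*(-5) = 2 + ⅚ = 17/6 ≈ 2.8333)
y = 19/2 (y = -½ + (35 - 1*(-25))/6 = -½ + (35 + 25)/6 = -½ + (⅙)*60 = -½ + 10 = 19/2 ≈ 9.5000)
u(x) = 1
g(Y, n) = Y*n
g(11, p) + y*u(2) = 11*(17/6) + (19/2)*1 = 187/6 + 19/2 = 122/3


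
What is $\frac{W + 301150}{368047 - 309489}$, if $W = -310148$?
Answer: $- \frac{4499}{29279} \approx -0.15366$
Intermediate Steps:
$\frac{W + 301150}{368047 - 309489} = \frac{-310148 + 301150}{368047 - 309489} = - \frac{8998}{58558} = \left(-8998\right) \frac{1}{58558} = - \frac{4499}{29279}$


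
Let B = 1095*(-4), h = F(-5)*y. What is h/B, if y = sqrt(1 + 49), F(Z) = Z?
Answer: 5*sqrt(2)/876 ≈ 0.0080720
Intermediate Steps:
y = 5*sqrt(2) (y = sqrt(50) = 5*sqrt(2) ≈ 7.0711)
h = -25*sqrt(2) ≈ -35.355
B = -4380
h/B = -25*sqrt(2)/(-4380) = -25*sqrt(2)*(-1/4380) = 5*sqrt(2)/876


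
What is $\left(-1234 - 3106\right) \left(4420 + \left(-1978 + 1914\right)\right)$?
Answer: $-18905040$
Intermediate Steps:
$\left(-1234 - 3106\right) \left(4420 + \left(-1978 + 1914\right)\right) = - 4340 \left(4420 - 64\right) = \left(-4340\right) 4356 = -18905040$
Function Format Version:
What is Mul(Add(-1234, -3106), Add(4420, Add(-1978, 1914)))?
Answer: -18905040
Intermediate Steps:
Mul(Add(-1234, -3106), Add(4420, Add(-1978, 1914))) = Mul(-4340, Add(4420, -64)) = Mul(-4340, 4356) = -18905040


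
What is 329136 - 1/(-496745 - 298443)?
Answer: 261724997569/795188 ≈ 3.2914e+5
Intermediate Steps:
329136 - 1/(-496745 - 298443) = 329136 - 1/(-795188) = 329136 - 1*(-1/795188) = 329136 + 1/795188 = 261724997569/795188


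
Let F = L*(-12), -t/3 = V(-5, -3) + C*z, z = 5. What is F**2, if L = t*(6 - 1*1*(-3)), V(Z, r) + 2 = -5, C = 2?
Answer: 944784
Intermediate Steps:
V(Z, r) = -7 (V(Z, r) = -2 - 5 = -7)
t = -9 (t = -3*(-7 + 2*5) = -3*(-7 + 10) = -3*3 = -9)
L = -81 (L = -9*(6 - 1*1*(-3)) = -9*(6 - 1*(-3)) = -9*(6 + 3) = -9*9 = -81)
F = 972 (F = -81*(-12) = 972)
F**2 = 972**2 = 944784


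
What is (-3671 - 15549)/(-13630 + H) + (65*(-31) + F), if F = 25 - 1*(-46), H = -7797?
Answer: -41634868/21427 ≈ -1943.1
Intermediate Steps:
F = 71 (F = 25 + 46 = 71)
(-3671 - 15549)/(-13630 + H) + (65*(-31) + F) = (-3671 - 15549)/(-13630 - 7797) + (65*(-31) + 71) = -19220/(-21427) + (-2015 + 71) = -19220*(-1/21427) - 1944 = 19220/21427 - 1944 = -41634868/21427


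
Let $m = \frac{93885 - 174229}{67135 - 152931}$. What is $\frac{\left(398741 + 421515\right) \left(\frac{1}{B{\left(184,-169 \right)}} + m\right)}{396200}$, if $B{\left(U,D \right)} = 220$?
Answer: $\frac{113819978577}{58424394875} \approx 1.9482$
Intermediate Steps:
$m = \frac{20086}{21449}$ ($m = - \frac{80344}{-85796} = \left(-80344\right) \left(- \frac{1}{85796}\right) = \frac{20086}{21449} \approx 0.93645$)
$\frac{\left(398741 + 421515\right) \left(\frac{1}{B{\left(184,-169 \right)}} + m\right)}{396200} = \frac{\left(398741 + 421515\right) \left(\frac{1}{220} + \frac{20086}{21449}\right)}{396200} = 820256 \left(\frac{1}{220} + \frac{20086}{21449}\right) \frac{1}{396200} = 820256 \cdot \frac{4440369}{4718780} \cdot \frac{1}{396200} = \frac{910559828616}{1179695} \cdot \frac{1}{396200} = \frac{113819978577}{58424394875}$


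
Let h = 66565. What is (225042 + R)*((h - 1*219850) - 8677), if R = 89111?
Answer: -50880848186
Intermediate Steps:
(225042 + R)*((h - 1*219850) - 8677) = (225042 + 89111)*((66565 - 1*219850) - 8677) = 314153*((66565 - 219850) - 8677) = 314153*(-153285 - 8677) = 314153*(-161962) = -50880848186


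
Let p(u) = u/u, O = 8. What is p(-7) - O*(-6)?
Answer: 49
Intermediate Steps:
p(u) = 1
p(-7) - O*(-6) = 1 - 1*8*(-6) = 1 - 8*(-6) = 1 + 48 = 49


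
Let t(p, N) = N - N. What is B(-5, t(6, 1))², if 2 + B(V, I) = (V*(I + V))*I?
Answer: 4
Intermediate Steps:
t(p, N) = 0
B(V, I) = -2 + I*V*(I + V) (B(V, I) = -2 + (V*(I + V))*I = -2 + I*V*(I + V))
B(-5, t(6, 1))² = (-2 + 0*(-5)² - 5*0²)² = (-2 + 0*25 - 5*0)² = (-2 + 0 + 0)² = (-2)² = 4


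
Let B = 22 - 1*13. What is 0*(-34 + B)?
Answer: 0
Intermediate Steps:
B = 9 (B = 22 - 13 = 9)
0*(-34 + B) = 0*(-34 + 9) = 0*(-25) = 0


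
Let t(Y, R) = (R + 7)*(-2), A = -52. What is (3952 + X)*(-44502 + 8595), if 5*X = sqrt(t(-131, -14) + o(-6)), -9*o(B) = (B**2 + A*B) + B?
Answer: -141904464 - 71814*I*sqrt(6)/5 ≈ -1.419e+8 - 35182.0*I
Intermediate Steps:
o(B) = -B**2/9 + 17*B/3 (o(B) = -((B**2 - 52*B) + B)/9 = -(B**2 - 51*B)/9 = -B**2/9 + 17*B/3)
t(Y, R) = -14 - 2*R (t(Y, R) = (7 + R)*(-2) = -14 - 2*R)
X = 2*I*sqrt(6)/5 (X = sqrt((-14 - 2*(-14)) + (1/9)*(-6)*(51 - 1*(-6)))/5 = sqrt((-14 + 28) + (1/9)*(-6)*(51 + 6))/5 = sqrt(14 + (1/9)*(-6)*57)/5 = sqrt(14 - 38)/5 = sqrt(-24)/5 = (2*I*sqrt(6))/5 = 2*I*sqrt(6)/5 ≈ 0.9798*I)
(3952 + X)*(-44502 + 8595) = (3952 + 2*I*sqrt(6)/5)*(-44502 + 8595) = (3952 + 2*I*sqrt(6)/5)*(-35907) = -141904464 - 71814*I*sqrt(6)/5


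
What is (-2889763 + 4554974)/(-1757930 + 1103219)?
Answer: -1665211/654711 ≈ -2.5434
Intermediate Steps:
(-2889763 + 4554974)/(-1757930 + 1103219) = 1665211/(-654711) = 1665211*(-1/654711) = -1665211/654711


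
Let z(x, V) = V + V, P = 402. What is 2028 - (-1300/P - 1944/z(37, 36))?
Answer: 413705/201 ≈ 2058.2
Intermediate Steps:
z(x, V) = 2*V
2028 - (-1300/P - 1944/z(37, 36)) = 2028 - (-1300/402 - 1944/(2*36)) = 2028 - (-1300*1/402 - 1944/72) = 2028 - (-650/201 - 1944*1/72) = 2028 - (-650/201 - 27) = 2028 - 1*(-6077/201) = 2028 + 6077/201 = 413705/201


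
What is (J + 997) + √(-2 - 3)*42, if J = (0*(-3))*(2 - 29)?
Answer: 997 + 42*I*√5 ≈ 997.0 + 93.915*I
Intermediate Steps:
J = 0 (J = 0*(-27) = 0)
(J + 997) + √(-2 - 3)*42 = (0 + 997) + √(-2 - 3)*42 = 997 + √(-5)*42 = 997 + (I*√5)*42 = 997 + 42*I*√5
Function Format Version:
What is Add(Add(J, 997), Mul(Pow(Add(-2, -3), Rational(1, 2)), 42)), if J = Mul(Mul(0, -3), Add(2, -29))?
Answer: Add(997, Mul(42, I, Pow(5, Rational(1, 2)))) ≈ Add(997.00, Mul(93.915, I))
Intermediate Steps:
J = 0 (J = Mul(0, -27) = 0)
Add(Add(J, 997), Mul(Pow(Add(-2, -3), Rational(1, 2)), 42)) = Add(Add(0, 997), Mul(Pow(Add(-2, -3), Rational(1, 2)), 42)) = Add(997, Mul(Pow(-5, Rational(1, 2)), 42)) = Add(997, Mul(Mul(I, Pow(5, Rational(1, 2))), 42)) = Add(997, Mul(42, I, Pow(5, Rational(1, 2))))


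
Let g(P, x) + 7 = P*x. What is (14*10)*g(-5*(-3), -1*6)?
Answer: -13580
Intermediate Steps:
g(P, x) = -7 + P*x
(14*10)*g(-5*(-3), -1*6) = (14*10)*(-7 + (-5*(-3))*(-1*6)) = 140*(-7 + 15*(-6)) = 140*(-7 - 90) = 140*(-97) = -13580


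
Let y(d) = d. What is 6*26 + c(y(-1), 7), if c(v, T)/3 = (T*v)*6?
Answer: 30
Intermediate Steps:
c(v, T) = 18*T*v (c(v, T) = 3*((T*v)*6) = 3*(6*T*v) = 18*T*v)
6*26 + c(y(-1), 7) = 6*26 + 18*7*(-1) = 156 - 126 = 30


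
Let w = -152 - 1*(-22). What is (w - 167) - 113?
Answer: -410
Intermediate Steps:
w = -130 (w = -152 + 22 = -130)
(w - 167) - 113 = (-130 - 167) - 113 = -297 - 113 = -410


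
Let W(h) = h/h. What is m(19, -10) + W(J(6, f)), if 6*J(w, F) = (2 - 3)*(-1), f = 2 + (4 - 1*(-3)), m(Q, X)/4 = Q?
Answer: 77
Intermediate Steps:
m(Q, X) = 4*Q
f = 9 (f = 2 + (4 + 3) = 2 + 7 = 9)
J(w, F) = ⅙ (J(w, F) = ((2 - 3)*(-1))/6 = (-1*(-1))/6 = (⅙)*1 = ⅙)
W(h) = 1
m(19, -10) + W(J(6, f)) = 4*19 + 1 = 76 + 1 = 77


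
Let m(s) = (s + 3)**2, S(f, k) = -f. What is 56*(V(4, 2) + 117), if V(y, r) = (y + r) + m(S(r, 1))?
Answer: 6944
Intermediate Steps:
m(s) = (3 + s)**2
V(y, r) = r + y + (3 - r)**2 (V(y, r) = (y + r) + (3 - r)**2 = (r + y) + (3 - r)**2 = r + y + (3 - r)**2)
56*(V(4, 2) + 117) = 56*((2 + 4 + (-3 + 2)**2) + 117) = 56*((2 + 4 + (-1)**2) + 117) = 56*((2 + 4 + 1) + 117) = 56*(7 + 117) = 56*124 = 6944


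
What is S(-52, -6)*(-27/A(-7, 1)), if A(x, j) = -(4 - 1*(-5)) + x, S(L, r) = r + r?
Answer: -81/4 ≈ -20.250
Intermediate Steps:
S(L, r) = 2*r
A(x, j) = -9 + x (A(x, j) = -(4 + 5) + x = -1*9 + x = -9 + x)
S(-52, -6)*(-27/A(-7, 1)) = (2*(-6))*(-27/(-9 - 7)) = -(-324)/(-16) = -(-324)*(-1)/16 = -12*27/16 = -81/4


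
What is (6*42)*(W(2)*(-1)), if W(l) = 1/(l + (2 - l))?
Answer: -126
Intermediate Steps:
W(l) = 1/2
(6*42)*(W(2)*(-1)) = (6*42)*((1/2)*(-1)) = 252*(-1/2) = -126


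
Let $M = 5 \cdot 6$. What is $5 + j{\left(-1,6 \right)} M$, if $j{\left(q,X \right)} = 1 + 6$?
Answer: $215$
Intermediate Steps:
$j{\left(q,X \right)} = 7$
$M = 30$
$5 + j{\left(-1,6 \right)} M = 5 + 7 \cdot 30 = 5 + 210 = 215$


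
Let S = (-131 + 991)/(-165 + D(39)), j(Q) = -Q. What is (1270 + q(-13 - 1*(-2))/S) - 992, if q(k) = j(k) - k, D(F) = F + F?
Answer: 118583/430 ≈ 275.77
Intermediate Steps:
D(F) = 2*F
q(k) = -2*k (q(k) = -k - k = -2*k)
S = -860/87 (S = (-131 + 991)/(-165 + 2*39) = 860/(-165 + 78) = 860/(-87) = 860*(-1/87) = -860/87 ≈ -9.8851)
(1270 + q(-13 - 1*(-2))/S) - 992 = (1270 + (-2*(-13 - 1*(-2)))/(-860/87)) - 992 = (1270 - 2*(-13 + 2)*(-87/860)) - 992 = (1270 - 2*(-11)*(-87/860)) - 992 = (1270 + 22*(-87/860)) - 992 = (1270 - 957/430) - 992 = 545143/430 - 992 = 118583/430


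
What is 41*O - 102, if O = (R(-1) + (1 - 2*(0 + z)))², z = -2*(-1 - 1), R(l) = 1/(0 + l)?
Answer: 2522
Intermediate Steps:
R(l) = 1/l
z = 4 (z = -2*(-2) = 4)
O = 64 (O = (1/(-1) + (1 - 2*(0 + 4)))² = (-1 + (1 - 2*4))² = (-1 + (1 - 8))² = (-1 - 7)² = (-8)² = 64)
41*O - 102 = 41*64 - 102 = 2624 - 102 = 2522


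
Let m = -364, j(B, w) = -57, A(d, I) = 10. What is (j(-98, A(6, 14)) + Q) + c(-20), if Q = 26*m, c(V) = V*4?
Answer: -9601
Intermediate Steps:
c(V) = 4*V
Q = -9464 (Q = 26*(-364) = -9464)
(j(-98, A(6, 14)) + Q) + c(-20) = (-57 - 9464) + 4*(-20) = -9521 - 80 = -9601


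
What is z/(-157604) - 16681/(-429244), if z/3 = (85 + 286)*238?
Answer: -27768791953/16912642844 ≈ -1.6419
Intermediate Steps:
z = 264894 (z = 3*((85 + 286)*238) = 3*(371*238) = 3*88298 = 264894)
z/(-157604) - 16681/(-429244) = 264894/(-157604) - 16681/(-429244) = 264894*(-1/157604) - 16681*(-1/429244) = -132447/78802 + 16681/429244 = -27768791953/16912642844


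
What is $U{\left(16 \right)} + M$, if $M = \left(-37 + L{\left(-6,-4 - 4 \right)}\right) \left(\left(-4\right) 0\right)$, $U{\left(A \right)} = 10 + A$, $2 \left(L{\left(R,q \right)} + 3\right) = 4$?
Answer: $26$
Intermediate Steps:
$L{\left(R,q \right)} = -1$ ($L{\left(R,q \right)} = -3 + \frac{1}{2} \cdot 4 = -3 + 2 = -1$)
$M = 0$ ($M = \left(-37 - 1\right) \left(\left(-4\right) 0\right) = \left(-38\right) 0 = 0$)
$U{\left(16 \right)} + M = \left(10 + 16\right) + 0 = 26 + 0 = 26$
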